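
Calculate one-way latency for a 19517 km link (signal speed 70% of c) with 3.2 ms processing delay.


Speed = 0.7 * 3e5 km/s = 210000 km/s
Propagation delay = 19517 / 210000 = 0.0929 s = 92.9381 ms
Processing delay = 3.2 ms
Total one-way latency = 96.1381 ms


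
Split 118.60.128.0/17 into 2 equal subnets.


New prefix = 17 + 1 = 18
Each subnet has 16384 addresses
  118.60.128.0/18
  118.60.192.0/18
Subnets: 118.60.128.0/18, 118.60.192.0/18


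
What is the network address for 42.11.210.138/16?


IP:   00101010.00001011.11010010.10001010
Mask: 11111111.11111111.00000000.00000000
AND operation:
Net:  00101010.00001011.00000000.00000000
Network: 42.11.0.0/16


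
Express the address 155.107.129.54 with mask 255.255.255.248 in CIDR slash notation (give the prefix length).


Binary: 11111111.11111111.11111111.11111000
Count leading 1s
Prefix: /29


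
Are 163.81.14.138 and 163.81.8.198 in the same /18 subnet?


Mask: 255.255.192.0
163.81.14.138 AND mask = 163.81.0.0
163.81.8.198 AND mask = 163.81.0.0
Yes, same subnet (163.81.0.0)


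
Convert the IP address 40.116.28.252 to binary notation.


40 = 00101000
116 = 01110100
28 = 00011100
252 = 11111100
Binary: 00101000.01110100.00011100.11111100


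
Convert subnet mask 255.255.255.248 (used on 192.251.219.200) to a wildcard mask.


Subnet mask: 255.255.255.248
Wildcard = 255.255.255.255 - subnet mask
255 - 255 = 0
255 - 255 = 0
255 - 255 = 0
255 - 248 = 7
Wildcard: 0.0.0.7


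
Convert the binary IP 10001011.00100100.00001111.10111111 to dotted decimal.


10001011 = 139
00100100 = 36
00001111 = 15
10111111 = 191
IP: 139.36.15.191


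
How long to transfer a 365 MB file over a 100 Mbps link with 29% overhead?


Effective throughput = 100 * (1 - 29/100) = 71 Mbps
File size in Mb = 365 * 8 = 2920 Mb
Time = 2920 / 71
Time = 41.1268 seconds


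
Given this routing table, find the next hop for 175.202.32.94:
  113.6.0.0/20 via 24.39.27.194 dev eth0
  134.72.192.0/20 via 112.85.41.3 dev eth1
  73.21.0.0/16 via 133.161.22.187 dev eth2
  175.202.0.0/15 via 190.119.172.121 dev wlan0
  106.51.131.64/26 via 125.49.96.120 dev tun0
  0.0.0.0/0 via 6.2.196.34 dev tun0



Longest prefix match for 175.202.32.94:
  /20 113.6.0.0: no
  /20 134.72.192.0: no
  /16 73.21.0.0: no
  /15 175.202.0.0: MATCH
  /26 106.51.131.64: no
  /0 0.0.0.0: MATCH
Selected: next-hop 190.119.172.121 via wlan0 (matched /15)


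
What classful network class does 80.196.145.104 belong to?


First octet: 80
Binary: 01010000
0xxxxxxx -> Class A (1-126)
Class A, default mask 255.0.0.0 (/8)


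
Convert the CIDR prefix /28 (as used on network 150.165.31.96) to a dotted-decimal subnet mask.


/28 means 28 network bits, 4 host bits
Binary: 11111111111111111111111111110000
Mask: 255.255.255.240


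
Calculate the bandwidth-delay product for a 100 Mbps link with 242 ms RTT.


BDP = bandwidth * RTT
= 100 Mbps * 242 ms
= 100 * 1e6 * 242 / 1000 bits
= 24200000 bits
= 3025000 bytes
= 2954.1016 KB
BDP = 24200000 bits (3025000 bytes)


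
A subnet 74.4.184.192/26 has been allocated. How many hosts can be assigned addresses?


Host bits = 32 - 26 = 6
Total addresses = 2^6 = 64
Usable = total - 2 (network and broadcast)
Usable hosts: 62


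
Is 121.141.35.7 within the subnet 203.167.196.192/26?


Subnet network: 203.167.196.192
Test IP AND mask: 121.141.35.0
No, 121.141.35.7 is not in 203.167.196.192/26


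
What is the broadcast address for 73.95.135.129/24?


Network: 73.95.135.0/24
Host bits = 8
Set all host bits to 1:
Broadcast: 73.95.135.255


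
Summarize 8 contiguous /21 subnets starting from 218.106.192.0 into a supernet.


Original prefix: /21
Number of subnets: 8 = 2^3
New prefix = 21 - 3 = 18
Supernet: 218.106.192.0/18


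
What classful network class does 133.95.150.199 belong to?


First octet: 133
Binary: 10000101
10xxxxxx -> Class B (128-191)
Class B, default mask 255.255.0.0 (/16)


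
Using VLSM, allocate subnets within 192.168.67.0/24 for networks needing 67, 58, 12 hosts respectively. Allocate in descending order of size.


67 hosts -> /25 (126 usable): 192.168.67.0/25
58 hosts -> /26 (62 usable): 192.168.67.128/26
12 hosts -> /28 (14 usable): 192.168.67.192/28
Allocation: 192.168.67.0/25 (67 hosts, 126 usable); 192.168.67.128/26 (58 hosts, 62 usable); 192.168.67.192/28 (12 hosts, 14 usable)


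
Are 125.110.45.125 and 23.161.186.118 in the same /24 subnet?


Mask: 255.255.255.0
125.110.45.125 AND mask = 125.110.45.0
23.161.186.118 AND mask = 23.161.186.0
No, different subnets (125.110.45.0 vs 23.161.186.0)


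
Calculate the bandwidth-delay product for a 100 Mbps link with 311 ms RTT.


BDP = bandwidth * RTT
= 100 Mbps * 311 ms
= 100 * 1e6 * 311 / 1000 bits
= 31100000 bits
= 3887500 bytes
= 3796.3867 KB
BDP = 31100000 bits (3887500 bytes)


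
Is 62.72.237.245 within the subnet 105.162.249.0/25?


Subnet network: 105.162.249.0
Test IP AND mask: 62.72.237.128
No, 62.72.237.245 is not in 105.162.249.0/25


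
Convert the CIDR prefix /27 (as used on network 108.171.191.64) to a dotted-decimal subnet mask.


/27 means 27 network bits, 5 host bits
Binary: 11111111111111111111111111100000
Mask: 255.255.255.224


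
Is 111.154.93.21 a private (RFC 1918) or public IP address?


RFC 1918 private ranges:
  10.0.0.0/8 (10.0.0.0 - 10.255.255.255)
  172.16.0.0/12 (172.16.0.0 - 172.31.255.255)
  192.168.0.0/16 (192.168.0.0 - 192.168.255.255)
Public (not in any RFC 1918 range)


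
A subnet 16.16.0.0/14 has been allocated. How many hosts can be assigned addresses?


Host bits = 32 - 14 = 18
Total addresses = 2^18 = 262144
Usable = total - 2 (network and broadcast)
Usable hosts: 262142


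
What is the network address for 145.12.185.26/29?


IP:   10010001.00001100.10111001.00011010
Mask: 11111111.11111111.11111111.11111000
AND operation:
Net:  10010001.00001100.10111001.00011000
Network: 145.12.185.24/29


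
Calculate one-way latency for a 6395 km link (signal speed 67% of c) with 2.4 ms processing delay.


Speed = 0.67 * 3e5 km/s = 201000 km/s
Propagation delay = 6395 / 201000 = 0.0318 s = 31.8159 ms
Processing delay = 2.4 ms
Total one-way latency = 34.2159 ms


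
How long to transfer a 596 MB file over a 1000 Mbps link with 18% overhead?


Effective throughput = 1000 * (1 - 18/100) = 820.0 Mbps
File size in Mb = 596 * 8 = 4768 Mb
Time = 4768 / 820.0
Time = 5.8146 seconds


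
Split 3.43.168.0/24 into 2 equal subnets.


New prefix = 24 + 1 = 25
Each subnet has 128 addresses
  3.43.168.0/25
  3.43.168.128/25
Subnets: 3.43.168.0/25, 3.43.168.128/25


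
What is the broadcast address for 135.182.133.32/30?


Network: 135.182.133.32/30
Host bits = 2
Set all host bits to 1:
Broadcast: 135.182.133.35


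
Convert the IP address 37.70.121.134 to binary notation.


37 = 00100101
70 = 01000110
121 = 01111001
134 = 10000110
Binary: 00100101.01000110.01111001.10000110


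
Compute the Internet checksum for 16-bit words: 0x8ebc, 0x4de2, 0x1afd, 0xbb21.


Sum all words (with carry folding):
+ 0x8ebc = 0x8ebc
+ 0x4de2 = 0xdc9e
+ 0x1afd = 0xf79b
+ 0xbb21 = 0xb2bd
One's complement: ~0xb2bd
Checksum = 0x4d42


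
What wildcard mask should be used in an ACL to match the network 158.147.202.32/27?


Subnet mask: 255.255.255.224
Wildcard = 255.255.255.255 - subnet mask
255 - 255 = 0
255 - 255 = 0
255 - 255 = 0
255 - 224 = 31
Wildcard: 0.0.0.31


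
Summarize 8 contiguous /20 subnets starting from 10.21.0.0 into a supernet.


Original prefix: /20
Number of subnets: 8 = 2^3
New prefix = 20 - 3 = 17
Supernet: 10.21.0.0/17


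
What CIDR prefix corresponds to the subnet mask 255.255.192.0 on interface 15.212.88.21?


Binary: 11111111.11111111.11000000.00000000
Count leading 1s
Prefix: /18


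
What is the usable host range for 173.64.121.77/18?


Network: 173.64.64.0
Broadcast: 173.64.127.255
First usable = network + 1
Last usable = broadcast - 1
Range: 173.64.64.1 to 173.64.127.254


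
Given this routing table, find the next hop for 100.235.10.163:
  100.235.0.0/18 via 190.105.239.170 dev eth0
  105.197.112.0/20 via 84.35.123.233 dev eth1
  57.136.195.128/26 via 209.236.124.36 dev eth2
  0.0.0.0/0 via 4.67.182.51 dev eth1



Longest prefix match for 100.235.10.163:
  /18 100.235.0.0: MATCH
  /20 105.197.112.0: no
  /26 57.136.195.128: no
  /0 0.0.0.0: MATCH
Selected: next-hop 190.105.239.170 via eth0 (matched /18)


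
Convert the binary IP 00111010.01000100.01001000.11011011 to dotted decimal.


00111010 = 58
01000100 = 68
01001000 = 72
11011011 = 219
IP: 58.68.72.219


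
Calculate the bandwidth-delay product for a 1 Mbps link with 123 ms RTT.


BDP = bandwidth * RTT
= 1 Mbps * 123 ms
= 1 * 1e6 * 123 / 1000 bits
= 123000 bits
= 15375 bytes
= 15.0146 KB
BDP = 123000 bits (15375 bytes)


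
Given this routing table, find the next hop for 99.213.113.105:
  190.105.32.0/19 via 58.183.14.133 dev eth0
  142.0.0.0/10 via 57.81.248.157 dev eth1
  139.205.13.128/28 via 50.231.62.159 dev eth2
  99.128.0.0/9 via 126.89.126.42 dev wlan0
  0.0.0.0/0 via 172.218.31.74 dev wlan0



Longest prefix match for 99.213.113.105:
  /19 190.105.32.0: no
  /10 142.0.0.0: no
  /28 139.205.13.128: no
  /9 99.128.0.0: MATCH
  /0 0.0.0.0: MATCH
Selected: next-hop 126.89.126.42 via wlan0 (matched /9)


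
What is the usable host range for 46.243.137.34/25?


Network: 46.243.137.0
Broadcast: 46.243.137.127
First usable = network + 1
Last usable = broadcast - 1
Range: 46.243.137.1 to 46.243.137.126


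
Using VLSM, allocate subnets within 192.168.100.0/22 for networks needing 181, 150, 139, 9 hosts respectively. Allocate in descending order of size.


181 hosts -> /24 (254 usable): 192.168.100.0/24
150 hosts -> /24 (254 usable): 192.168.101.0/24
139 hosts -> /24 (254 usable): 192.168.102.0/24
9 hosts -> /28 (14 usable): 192.168.103.0/28
Allocation: 192.168.100.0/24 (181 hosts, 254 usable); 192.168.101.0/24 (150 hosts, 254 usable); 192.168.102.0/24 (139 hosts, 254 usable); 192.168.103.0/28 (9 hosts, 14 usable)


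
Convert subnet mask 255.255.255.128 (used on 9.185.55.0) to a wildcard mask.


Subnet mask: 255.255.255.128
Wildcard = 255.255.255.255 - subnet mask
255 - 255 = 0
255 - 255 = 0
255 - 255 = 0
255 - 128 = 127
Wildcard: 0.0.0.127


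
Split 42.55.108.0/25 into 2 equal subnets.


New prefix = 25 + 1 = 26
Each subnet has 64 addresses
  42.55.108.0/26
  42.55.108.64/26
Subnets: 42.55.108.0/26, 42.55.108.64/26


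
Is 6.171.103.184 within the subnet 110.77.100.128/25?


Subnet network: 110.77.100.128
Test IP AND mask: 6.171.103.128
No, 6.171.103.184 is not in 110.77.100.128/25


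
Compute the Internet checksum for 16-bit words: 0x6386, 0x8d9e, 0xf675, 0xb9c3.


Sum all words (with carry folding):
+ 0x6386 = 0x6386
+ 0x8d9e = 0xf124
+ 0xf675 = 0xe79a
+ 0xb9c3 = 0xa15e
One's complement: ~0xa15e
Checksum = 0x5ea1


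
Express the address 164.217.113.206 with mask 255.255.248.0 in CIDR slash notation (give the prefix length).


Binary: 11111111.11111111.11111000.00000000
Count leading 1s
Prefix: /21


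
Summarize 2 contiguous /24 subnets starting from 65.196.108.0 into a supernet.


Original prefix: /24
Number of subnets: 2 = 2^1
New prefix = 24 - 1 = 23
Supernet: 65.196.108.0/23


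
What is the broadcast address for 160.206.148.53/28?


Network: 160.206.148.48/28
Host bits = 4
Set all host bits to 1:
Broadcast: 160.206.148.63


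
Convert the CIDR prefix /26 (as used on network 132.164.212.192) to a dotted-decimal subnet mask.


/26 means 26 network bits, 6 host bits
Binary: 11111111111111111111111111000000
Mask: 255.255.255.192


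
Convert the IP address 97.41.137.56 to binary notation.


97 = 01100001
41 = 00101001
137 = 10001001
56 = 00111000
Binary: 01100001.00101001.10001001.00111000


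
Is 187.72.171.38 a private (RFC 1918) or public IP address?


RFC 1918 private ranges:
  10.0.0.0/8 (10.0.0.0 - 10.255.255.255)
  172.16.0.0/12 (172.16.0.0 - 172.31.255.255)
  192.168.0.0/16 (192.168.0.0 - 192.168.255.255)
Public (not in any RFC 1918 range)


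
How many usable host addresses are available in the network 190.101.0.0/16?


Host bits = 32 - 16 = 16
Total addresses = 2^16 = 65536
Usable = total - 2 (network and broadcast)
Usable hosts: 65534


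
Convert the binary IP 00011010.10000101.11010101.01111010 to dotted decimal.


00011010 = 26
10000101 = 133
11010101 = 213
01111010 = 122
IP: 26.133.213.122


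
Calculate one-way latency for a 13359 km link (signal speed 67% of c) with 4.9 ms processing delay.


Speed = 0.67 * 3e5 km/s = 201000 km/s
Propagation delay = 13359 / 201000 = 0.0665 s = 66.4627 ms
Processing delay = 4.9 ms
Total one-way latency = 71.3627 ms


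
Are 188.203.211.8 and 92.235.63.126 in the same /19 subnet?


Mask: 255.255.224.0
188.203.211.8 AND mask = 188.203.192.0
92.235.63.126 AND mask = 92.235.32.0
No, different subnets (188.203.192.0 vs 92.235.32.0)


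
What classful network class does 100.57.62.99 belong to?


First octet: 100
Binary: 01100100
0xxxxxxx -> Class A (1-126)
Class A, default mask 255.0.0.0 (/8)


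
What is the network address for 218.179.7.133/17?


IP:   11011010.10110011.00000111.10000101
Mask: 11111111.11111111.10000000.00000000
AND operation:
Net:  11011010.10110011.00000000.00000000
Network: 218.179.0.0/17


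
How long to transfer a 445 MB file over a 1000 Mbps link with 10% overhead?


Effective throughput = 1000 * (1 - 10/100) = 900 Mbps
File size in Mb = 445 * 8 = 3560 Mb
Time = 3560 / 900
Time = 3.9556 seconds


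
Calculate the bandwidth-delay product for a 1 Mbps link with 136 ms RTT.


BDP = bandwidth * RTT
= 1 Mbps * 136 ms
= 1 * 1e6 * 136 / 1000 bits
= 136000 bits
= 17000 bytes
= 16.6016 KB
BDP = 136000 bits (17000 bytes)


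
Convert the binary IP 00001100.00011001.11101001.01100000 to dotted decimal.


00001100 = 12
00011001 = 25
11101001 = 233
01100000 = 96
IP: 12.25.233.96


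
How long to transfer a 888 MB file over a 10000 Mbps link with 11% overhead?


Effective throughput = 10000 * (1 - 11/100) = 8900 Mbps
File size in Mb = 888 * 8 = 7104 Mb
Time = 7104 / 8900
Time = 0.7982 seconds


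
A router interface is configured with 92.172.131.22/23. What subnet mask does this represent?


/23 means 23 network bits, 9 host bits
Binary: 11111111111111111111111000000000
Mask: 255.255.254.0


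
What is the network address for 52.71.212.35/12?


IP:   00110100.01000111.11010100.00100011
Mask: 11111111.11110000.00000000.00000000
AND operation:
Net:  00110100.01000000.00000000.00000000
Network: 52.64.0.0/12


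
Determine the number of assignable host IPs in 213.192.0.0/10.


Host bits = 32 - 10 = 22
Total addresses = 2^22 = 4194304
Usable = total - 2 (network and broadcast)
Usable hosts: 4194302


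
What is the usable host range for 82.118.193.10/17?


Network: 82.118.128.0
Broadcast: 82.118.255.255
First usable = network + 1
Last usable = broadcast - 1
Range: 82.118.128.1 to 82.118.255.254


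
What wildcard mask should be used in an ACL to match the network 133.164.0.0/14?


Subnet mask: 255.252.0.0
Wildcard = 255.255.255.255 - subnet mask
255 - 255 = 0
255 - 252 = 3
255 - 0 = 255
255 - 0 = 255
Wildcard: 0.3.255.255


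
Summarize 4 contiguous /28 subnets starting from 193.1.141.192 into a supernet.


Original prefix: /28
Number of subnets: 4 = 2^2
New prefix = 28 - 2 = 26
Supernet: 193.1.141.192/26


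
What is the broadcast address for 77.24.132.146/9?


Network: 77.0.0.0/9
Host bits = 23
Set all host bits to 1:
Broadcast: 77.127.255.255


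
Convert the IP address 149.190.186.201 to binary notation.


149 = 10010101
190 = 10111110
186 = 10111010
201 = 11001001
Binary: 10010101.10111110.10111010.11001001


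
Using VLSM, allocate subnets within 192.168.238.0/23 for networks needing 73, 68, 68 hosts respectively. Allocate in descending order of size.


73 hosts -> /25 (126 usable): 192.168.238.0/25
68 hosts -> /25 (126 usable): 192.168.238.128/25
68 hosts -> /25 (126 usable): 192.168.239.0/25
Allocation: 192.168.238.0/25 (73 hosts, 126 usable); 192.168.238.128/25 (68 hosts, 126 usable); 192.168.239.0/25 (68 hosts, 126 usable)


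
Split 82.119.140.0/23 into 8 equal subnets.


New prefix = 23 + 3 = 26
Each subnet has 64 addresses
  82.119.140.0/26
  82.119.140.64/26
  82.119.140.128/26
  82.119.140.192/26
  82.119.141.0/26
  82.119.141.64/26
  82.119.141.128/26
  82.119.141.192/26
Subnets: 82.119.140.0/26, 82.119.140.64/26, 82.119.140.128/26, 82.119.140.192/26, 82.119.141.0/26, 82.119.141.64/26, 82.119.141.128/26, 82.119.141.192/26


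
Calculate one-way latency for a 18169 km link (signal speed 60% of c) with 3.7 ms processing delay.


Speed = 0.6 * 3e5 km/s = 180000 km/s
Propagation delay = 18169 / 180000 = 0.1009 s = 100.9389 ms
Processing delay = 3.7 ms
Total one-way latency = 104.6389 ms


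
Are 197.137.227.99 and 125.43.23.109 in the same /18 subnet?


Mask: 255.255.192.0
197.137.227.99 AND mask = 197.137.192.0
125.43.23.109 AND mask = 125.43.0.0
No, different subnets (197.137.192.0 vs 125.43.0.0)


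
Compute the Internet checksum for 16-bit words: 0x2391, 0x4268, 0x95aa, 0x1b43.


Sum all words (with carry folding):
+ 0x2391 = 0x2391
+ 0x4268 = 0x65f9
+ 0x95aa = 0xfba3
+ 0x1b43 = 0x16e7
One's complement: ~0x16e7
Checksum = 0xe918


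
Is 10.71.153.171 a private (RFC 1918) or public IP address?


RFC 1918 private ranges:
  10.0.0.0/8 (10.0.0.0 - 10.255.255.255)
  172.16.0.0/12 (172.16.0.0 - 172.31.255.255)
  192.168.0.0/16 (192.168.0.0 - 192.168.255.255)
Private (in 10.0.0.0/8)


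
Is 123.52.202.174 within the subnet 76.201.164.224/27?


Subnet network: 76.201.164.224
Test IP AND mask: 123.52.202.160
No, 123.52.202.174 is not in 76.201.164.224/27


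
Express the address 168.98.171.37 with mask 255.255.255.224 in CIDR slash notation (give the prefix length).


Binary: 11111111.11111111.11111111.11100000
Count leading 1s
Prefix: /27


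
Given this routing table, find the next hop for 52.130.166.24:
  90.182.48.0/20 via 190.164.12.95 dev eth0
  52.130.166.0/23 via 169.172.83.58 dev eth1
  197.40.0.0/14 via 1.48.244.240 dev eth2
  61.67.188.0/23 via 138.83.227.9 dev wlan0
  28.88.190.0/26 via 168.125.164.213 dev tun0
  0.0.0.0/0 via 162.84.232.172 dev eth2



Longest prefix match for 52.130.166.24:
  /20 90.182.48.0: no
  /23 52.130.166.0: MATCH
  /14 197.40.0.0: no
  /23 61.67.188.0: no
  /26 28.88.190.0: no
  /0 0.0.0.0: MATCH
Selected: next-hop 169.172.83.58 via eth1 (matched /23)


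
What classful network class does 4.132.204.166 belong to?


First octet: 4
Binary: 00000100
0xxxxxxx -> Class A (1-126)
Class A, default mask 255.0.0.0 (/8)


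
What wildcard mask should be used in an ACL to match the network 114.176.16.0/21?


Subnet mask: 255.255.248.0
Wildcard = 255.255.255.255 - subnet mask
255 - 255 = 0
255 - 255 = 0
255 - 248 = 7
255 - 0 = 255
Wildcard: 0.0.7.255


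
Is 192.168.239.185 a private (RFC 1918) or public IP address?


RFC 1918 private ranges:
  10.0.0.0/8 (10.0.0.0 - 10.255.255.255)
  172.16.0.0/12 (172.16.0.0 - 172.31.255.255)
  192.168.0.0/16 (192.168.0.0 - 192.168.255.255)
Private (in 192.168.0.0/16)


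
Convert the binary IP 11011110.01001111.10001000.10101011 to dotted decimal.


11011110 = 222
01001111 = 79
10001000 = 136
10101011 = 171
IP: 222.79.136.171


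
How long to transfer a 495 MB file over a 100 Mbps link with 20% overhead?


Effective throughput = 100 * (1 - 20/100) = 80 Mbps
File size in Mb = 495 * 8 = 3960 Mb
Time = 3960 / 80
Time = 49.5 seconds


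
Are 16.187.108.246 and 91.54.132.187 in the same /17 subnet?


Mask: 255.255.128.0
16.187.108.246 AND mask = 16.187.0.0
91.54.132.187 AND mask = 91.54.128.0
No, different subnets (16.187.0.0 vs 91.54.128.0)


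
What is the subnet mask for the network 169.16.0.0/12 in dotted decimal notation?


/12 means 12 network bits, 20 host bits
Binary: 11111111111100000000000000000000
Mask: 255.240.0.0


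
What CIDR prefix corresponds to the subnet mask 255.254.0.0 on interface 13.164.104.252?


Binary: 11111111.11111110.00000000.00000000
Count leading 1s
Prefix: /15


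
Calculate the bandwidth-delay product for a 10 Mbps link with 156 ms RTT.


BDP = bandwidth * RTT
= 10 Mbps * 156 ms
= 10 * 1e6 * 156 / 1000 bits
= 1560000 bits
= 195000 bytes
= 190.4297 KB
BDP = 1560000 bits (195000 bytes)


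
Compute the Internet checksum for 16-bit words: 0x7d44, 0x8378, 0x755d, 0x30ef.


Sum all words (with carry folding):
+ 0x7d44 = 0x7d44
+ 0x8378 = 0x00bd
+ 0x755d = 0x761a
+ 0x30ef = 0xa709
One's complement: ~0xa709
Checksum = 0x58f6


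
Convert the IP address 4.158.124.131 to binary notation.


4 = 00000100
158 = 10011110
124 = 01111100
131 = 10000011
Binary: 00000100.10011110.01111100.10000011


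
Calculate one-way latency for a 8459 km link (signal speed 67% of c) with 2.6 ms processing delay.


Speed = 0.67 * 3e5 km/s = 201000 km/s
Propagation delay = 8459 / 201000 = 0.0421 s = 42.0846 ms
Processing delay = 2.6 ms
Total one-way latency = 44.6846 ms


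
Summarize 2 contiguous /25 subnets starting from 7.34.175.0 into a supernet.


Original prefix: /25
Number of subnets: 2 = 2^1
New prefix = 25 - 1 = 24
Supernet: 7.34.175.0/24


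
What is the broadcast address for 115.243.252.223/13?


Network: 115.240.0.0/13
Host bits = 19
Set all host bits to 1:
Broadcast: 115.247.255.255


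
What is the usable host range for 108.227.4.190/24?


Network: 108.227.4.0
Broadcast: 108.227.4.255
First usable = network + 1
Last usable = broadcast - 1
Range: 108.227.4.1 to 108.227.4.254


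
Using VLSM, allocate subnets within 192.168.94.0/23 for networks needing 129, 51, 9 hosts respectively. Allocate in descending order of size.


129 hosts -> /24 (254 usable): 192.168.94.0/24
51 hosts -> /26 (62 usable): 192.168.95.0/26
9 hosts -> /28 (14 usable): 192.168.95.64/28
Allocation: 192.168.94.0/24 (129 hosts, 254 usable); 192.168.95.0/26 (51 hosts, 62 usable); 192.168.95.64/28 (9 hosts, 14 usable)


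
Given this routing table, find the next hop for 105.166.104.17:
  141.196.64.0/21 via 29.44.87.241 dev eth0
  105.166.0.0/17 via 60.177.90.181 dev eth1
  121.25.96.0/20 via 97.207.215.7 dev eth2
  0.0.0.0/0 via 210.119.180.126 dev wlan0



Longest prefix match for 105.166.104.17:
  /21 141.196.64.0: no
  /17 105.166.0.0: MATCH
  /20 121.25.96.0: no
  /0 0.0.0.0: MATCH
Selected: next-hop 60.177.90.181 via eth1 (matched /17)


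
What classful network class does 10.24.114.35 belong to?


First octet: 10
Binary: 00001010
0xxxxxxx -> Class A (1-126)
Class A, default mask 255.0.0.0 (/8)


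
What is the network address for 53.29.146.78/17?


IP:   00110101.00011101.10010010.01001110
Mask: 11111111.11111111.10000000.00000000
AND operation:
Net:  00110101.00011101.10000000.00000000
Network: 53.29.128.0/17


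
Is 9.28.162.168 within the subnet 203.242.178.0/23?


Subnet network: 203.242.178.0
Test IP AND mask: 9.28.162.0
No, 9.28.162.168 is not in 203.242.178.0/23


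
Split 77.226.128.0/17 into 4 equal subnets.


New prefix = 17 + 2 = 19
Each subnet has 8192 addresses
  77.226.128.0/19
  77.226.160.0/19
  77.226.192.0/19
  77.226.224.0/19
Subnets: 77.226.128.0/19, 77.226.160.0/19, 77.226.192.0/19, 77.226.224.0/19


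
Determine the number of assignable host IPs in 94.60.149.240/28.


Host bits = 32 - 28 = 4
Total addresses = 2^4 = 16
Usable = total - 2 (network and broadcast)
Usable hosts: 14


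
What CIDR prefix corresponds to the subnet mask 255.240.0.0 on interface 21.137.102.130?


Binary: 11111111.11110000.00000000.00000000
Count leading 1s
Prefix: /12


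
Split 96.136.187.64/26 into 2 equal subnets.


New prefix = 26 + 1 = 27
Each subnet has 32 addresses
  96.136.187.64/27
  96.136.187.96/27
Subnets: 96.136.187.64/27, 96.136.187.96/27


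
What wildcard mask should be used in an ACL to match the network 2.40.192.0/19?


Subnet mask: 255.255.224.0
Wildcard = 255.255.255.255 - subnet mask
255 - 255 = 0
255 - 255 = 0
255 - 224 = 31
255 - 0 = 255
Wildcard: 0.0.31.255


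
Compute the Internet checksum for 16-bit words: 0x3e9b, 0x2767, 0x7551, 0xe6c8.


Sum all words (with carry folding):
+ 0x3e9b = 0x3e9b
+ 0x2767 = 0x6602
+ 0x7551 = 0xdb53
+ 0xe6c8 = 0xc21c
One's complement: ~0xc21c
Checksum = 0x3de3


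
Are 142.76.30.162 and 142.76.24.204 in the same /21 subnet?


Mask: 255.255.248.0
142.76.30.162 AND mask = 142.76.24.0
142.76.24.204 AND mask = 142.76.24.0
Yes, same subnet (142.76.24.0)


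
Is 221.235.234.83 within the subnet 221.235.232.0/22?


Subnet network: 221.235.232.0
Test IP AND mask: 221.235.232.0
Yes, 221.235.234.83 is in 221.235.232.0/22


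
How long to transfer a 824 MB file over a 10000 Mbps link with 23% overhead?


Effective throughput = 10000 * (1 - 23/100) = 7700 Mbps
File size in Mb = 824 * 8 = 6592 Mb
Time = 6592 / 7700
Time = 0.8561 seconds


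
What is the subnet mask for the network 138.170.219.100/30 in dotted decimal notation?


/30 means 30 network bits, 2 host bits
Binary: 11111111111111111111111111111100
Mask: 255.255.255.252


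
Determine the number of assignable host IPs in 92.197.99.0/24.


Host bits = 32 - 24 = 8
Total addresses = 2^8 = 256
Usable = total - 2 (network and broadcast)
Usable hosts: 254


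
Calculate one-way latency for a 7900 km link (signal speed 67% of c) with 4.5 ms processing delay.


Speed = 0.67 * 3e5 km/s = 201000 km/s
Propagation delay = 7900 / 201000 = 0.0393 s = 39.3035 ms
Processing delay = 4.5 ms
Total one-way latency = 43.8035 ms


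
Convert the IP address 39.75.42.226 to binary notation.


39 = 00100111
75 = 01001011
42 = 00101010
226 = 11100010
Binary: 00100111.01001011.00101010.11100010


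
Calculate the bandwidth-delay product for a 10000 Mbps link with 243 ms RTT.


BDP = bandwidth * RTT
= 10000 Mbps * 243 ms
= 10000 * 1e6 * 243 / 1000 bits
= 2430000000 bits
= 303750000 bytes
= 296630.8594 KB
BDP = 2430000000 bits (303750000 bytes)


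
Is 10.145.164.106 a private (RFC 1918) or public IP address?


RFC 1918 private ranges:
  10.0.0.0/8 (10.0.0.0 - 10.255.255.255)
  172.16.0.0/12 (172.16.0.0 - 172.31.255.255)
  192.168.0.0/16 (192.168.0.0 - 192.168.255.255)
Private (in 10.0.0.0/8)


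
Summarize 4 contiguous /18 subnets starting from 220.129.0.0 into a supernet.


Original prefix: /18
Number of subnets: 4 = 2^2
New prefix = 18 - 2 = 16
Supernet: 220.129.0.0/16


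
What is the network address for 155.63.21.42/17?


IP:   10011011.00111111.00010101.00101010
Mask: 11111111.11111111.10000000.00000000
AND operation:
Net:  10011011.00111111.00000000.00000000
Network: 155.63.0.0/17


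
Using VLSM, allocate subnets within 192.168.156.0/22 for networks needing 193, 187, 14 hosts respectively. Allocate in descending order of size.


193 hosts -> /24 (254 usable): 192.168.156.0/24
187 hosts -> /24 (254 usable): 192.168.157.0/24
14 hosts -> /28 (14 usable): 192.168.158.0/28
Allocation: 192.168.156.0/24 (193 hosts, 254 usable); 192.168.157.0/24 (187 hosts, 254 usable); 192.168.158.0/28 (14 hosts, 14 usable)


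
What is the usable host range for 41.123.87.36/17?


Network: 41.123.0.0
Broadcast: 41.123.127.255
First usable = network + 1
Last usable = broadcast - 1
Range: 41.123.0.1 to 41.123.127.254


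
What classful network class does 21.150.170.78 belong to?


First octet: 21
Binary: 00010101
0xxxxxxx -> Class A (1-126)
Class A, default mask 255.0.0.0 (/8)


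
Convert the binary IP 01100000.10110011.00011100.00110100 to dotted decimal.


01100000 = 96
10110011 = 179
00011100 = 28
00110100 = 52
IP: 96.179.28.52


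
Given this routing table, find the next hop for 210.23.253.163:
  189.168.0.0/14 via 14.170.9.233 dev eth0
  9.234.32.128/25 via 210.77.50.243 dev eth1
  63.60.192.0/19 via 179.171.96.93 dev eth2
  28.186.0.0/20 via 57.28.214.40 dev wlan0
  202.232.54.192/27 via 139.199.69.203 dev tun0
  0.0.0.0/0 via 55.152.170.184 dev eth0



Longest prefix match for 210.23.253.163:
  /14 189.168.0.0: no
  /25 9.234.32.128: no
  /19 63.60.192.0: no
  /20 28.186.0.0: no
  /27 202.232.54.192: no
  /0 0.0.0.0: MATCH
Selected: next-hop 55.152.170.184 via eth0 (matched /0)


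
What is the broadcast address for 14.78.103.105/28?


Network: 14.78.103.96/28
Host bits = 4
Set all host bits to 1:
Broadcast: 14.78.103.111


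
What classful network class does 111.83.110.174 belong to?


First octet: 111
Binary: 01101111
0xxxxxxx -> Class A (1-126)
Class A, default mask 255.0.0.0 (/8)


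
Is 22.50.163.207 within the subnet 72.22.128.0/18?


Subnet network: 72.22.128.0
Test IP AND mask: 22.50.128.0
No, 22.50.163.207 is not in 72.22.128.0/18


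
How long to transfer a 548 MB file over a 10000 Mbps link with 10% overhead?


Effective throughput = 10000 * (1 - 10/100) = 9000 Mbps
File size in Mb = 548 * 8 = 4384 Mb
Time = 4384 / 9000
Time = 0.4871 seconds


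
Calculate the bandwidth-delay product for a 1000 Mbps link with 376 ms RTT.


BDP = bandwidth * RTT
= 1000 Mbps * 376 ms
= 1000 * 1e6 * 376 / 1000 bits
= 376000000 bits
= 47000000 bytes
= 45898.4375 KB
BDP = 376000000 bits (47000000 bytes)


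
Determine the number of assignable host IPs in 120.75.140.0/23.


Host bits = 32 - 23 = 9
Total addresses = 2^9 = 512
Usable = total - 2 (network and broadcast)
Usable hosts: 510


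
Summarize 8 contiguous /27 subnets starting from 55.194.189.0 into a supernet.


Original prefix: /27
Number of subnets: 8 = 2^3
New prefix = 27 - 3 = 24
Supernet: 55.194.189.0/24


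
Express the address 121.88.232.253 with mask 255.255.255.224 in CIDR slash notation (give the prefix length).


Binary: 11111111.11111111.11111111.11100000
Count leading 1s
Prefix: /27


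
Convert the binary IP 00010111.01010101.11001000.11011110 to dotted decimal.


00010111 = 23
01010101 = 85
11001000 = 200
11011110 = 222
IP: 23.85.200.222


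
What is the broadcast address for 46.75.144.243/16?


Network: 46.75.0.0/16
Host bits = 16
Set all host bits to 1:
Broadcast: 46.75.255.255


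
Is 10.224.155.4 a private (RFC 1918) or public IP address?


RFC 1918 private ranges:
  10.0.0.0/8 (10.0.0.0 - 10.255.255.255)
  172.16.0.0/12 (172.16.0.0 - 172.31.255.255)
  192.168.0.0/16 (192.168.0.0 - 192.168.255.255)
Private (in 10.0.0.0/8)


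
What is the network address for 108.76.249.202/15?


IP:   01101100.01001100.11111001.11001010
Mask: 11111111.11111110.00000000.00000000
AND operation:
Net:  01101100.01001100.00000000.00000000
Network: 108.76.0.0/15


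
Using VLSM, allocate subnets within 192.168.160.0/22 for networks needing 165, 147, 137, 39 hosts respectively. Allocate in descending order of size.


165 hosts -> /24 (254 usable): 192.168.160.0/24
147 hosts -> /24 (254 usable): 192.168.161.0/24
137 hosts -> /24 (254 usable): 192.168.162.0/24
39 hosts -> /26 (62 usable): 192.168.163.0/26
Allocation: 192.168.160.0/24 (165 hosts, 254 usable); 192.168.161.0/24 (147 hosts, 254 usable); 192.168.162.0/24 (137 hosts, 254 usable); 192.168.163.0/26 (39 hosts, 62 usable)


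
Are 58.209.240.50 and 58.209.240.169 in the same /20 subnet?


Mask: 255.255.240.0
58.209.240.50 AND mask = 58.209.240.0
58.209.240.169 AND mask = 58.209.240.0
Yes, same subnet (58.209.240.0)


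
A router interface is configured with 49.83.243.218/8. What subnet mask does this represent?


/8 means 8 network bits, 24 host bits
Binary: 11111111000000000000000000000000
Mask: 255.0.0.0


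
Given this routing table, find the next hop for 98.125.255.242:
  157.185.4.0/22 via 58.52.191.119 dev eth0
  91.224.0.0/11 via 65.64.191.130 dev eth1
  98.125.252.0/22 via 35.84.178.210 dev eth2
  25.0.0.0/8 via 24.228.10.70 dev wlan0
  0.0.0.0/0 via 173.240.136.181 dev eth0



Longest prefix match for 98.125.255.242:
  /22 157.185.4.0: no
  /11 91.224.0.0: no
  /22 98.125.252.0: MATCH
  /8 25.0.0.0: no
  /0 0.0.0.0: MATCH
Selected: next-hop 35.84.178.210 via eth2 (matched /22)


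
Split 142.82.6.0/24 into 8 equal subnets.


New prefix = 24 + 3 = 27
Each subnet has 32 addresses
  142.82.6.0/27
  142.82.6.32/27
  142.82.6.64/27
  142.82.6.96/27
  142.82.6.128/27
  142.82.6.160/27
  142.82.6.192/27
  142.82.6.224/27
Subnets: 142.82.6.0/27, 142.82.6.32/27, 142.82.6.64/27, 142.82.6.96/27, 142.82.6.128/27, 142.82.6.160/27, 142.82.6.192/27, 142.82.6.224/27


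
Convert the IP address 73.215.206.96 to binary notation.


73 = 01001001
215 = 11010111
206 = 11001110
96 = 01100000
Binary: 01001001.11010111.11001110.01100000


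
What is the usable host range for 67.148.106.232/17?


Network: 67.148.0.0
Broadcast: 67.148.127.255
First usable = network + 1
Last usable = broadcast - 1
Range: 67.148.0.1 to 67.148.127.254


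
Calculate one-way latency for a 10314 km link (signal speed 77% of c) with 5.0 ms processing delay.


Speed = 0.77 * 3e5 km/s = 231000 km/s
Propagation delay = 10314 / 231000 = 0.0446 s = 44.6494 ms
Processing delay = 5.0 ms
Total one-way latency = 49.6494 ms


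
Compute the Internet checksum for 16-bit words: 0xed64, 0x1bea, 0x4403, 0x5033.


Sum all words (with carry folding):
+ 0xed64 = 0xed64
+ 0x1bea = 0x094f
+ 0x4403 = 0x4d52
+ 0x5033 = 0x9d85
One's complement: ~0x9d85
Checksum = 0x627a


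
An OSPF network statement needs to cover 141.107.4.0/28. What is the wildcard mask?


Subnet mask: 255.255.255.240
Wildcard = 255.255.255.255 - subnet mask
255 - 255 = 0
255 - 255 = 0
255 - 255 = 0
255 - 240 = 15
Wildcard: 0.0.0.15


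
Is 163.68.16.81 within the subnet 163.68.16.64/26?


Subnet network: 163.68.16.64
Test IP AND mask: 163.68.16.64
Yes, 163.68.16.81 is in 163.68.16.64/26


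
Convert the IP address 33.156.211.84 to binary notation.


33 = 00100001
156 = 10011100
211 = 11010011
84 = 01010100
Binary: 00100001.10011100.11010011.01010100


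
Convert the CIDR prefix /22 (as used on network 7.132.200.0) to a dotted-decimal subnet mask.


/22 means 22 network bits, 10 host bits
Binary: 11111111111111111111110000000000
Mask: 255.255.252.0


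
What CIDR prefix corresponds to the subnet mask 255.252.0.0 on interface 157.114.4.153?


Binary: 11111111.11111100.00000000.00000000
Count leading 1s
Prefix: /14


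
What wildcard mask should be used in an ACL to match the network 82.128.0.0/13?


Subnet mask: 255.248.0.0
Wildcard = 255.255.255.255 - subnet mask
255 - 255 = 0
255 - 248 = 7
255 - 0 = 255
255 - 0 = 255
Wildcard: 0.7.255.255


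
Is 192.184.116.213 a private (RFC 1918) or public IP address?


RFC 1918 private ranges:
  10.0.0.0/8 (10.0.0.0 - 10.255.255.255)
  172.16.0.0/12 (172.16.0.0 - 172.31.255.255)
  192.168.0.0/16 (192.168.0.0 - 192.168.255.255)
Public (not in any RFC 1918 range)


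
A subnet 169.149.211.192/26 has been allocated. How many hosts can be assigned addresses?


Host bits = 32 - 26 = 6
Total addresses = 2^6 = 64
Usable = total - 2 (network and broadcast)
Usable hosts: 62


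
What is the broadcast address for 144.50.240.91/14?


Network: 144.48.0.0/14
Host bits = 18
Set all host bits to 1:
Broadcast: 144.51.255.255


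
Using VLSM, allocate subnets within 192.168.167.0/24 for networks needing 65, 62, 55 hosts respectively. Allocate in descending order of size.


65 hosts -> /25 (126 usable): 192.168.167.0/25
62 hosts -> /26 (62 usable): 192.168.167.128/26
55 hosts -> /26 (62 usable): 192.168.167.192/26
Allocation: 192.168.167.0/25 (65 hosts, 126 usable); 192.168.167.128/26 (62 hosts, 62 usable); 192.168.167.192/26 (55 hosts, 62 usable)


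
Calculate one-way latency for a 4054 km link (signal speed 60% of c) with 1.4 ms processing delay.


Speed = 0.6 * 3e5 km/s = 180000 km/s
Propagation delay = 4054 / 180000 = 0.0225 s = 22.5222 ms
Processing delay = 1.4 ms
Total one-way latency = 23.9222 ms


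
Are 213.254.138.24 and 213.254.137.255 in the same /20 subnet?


Mask: 255.255.240.0
213.254.138.24 AND mask = 213.254.128.0
213.254.137.255 AND mask = 213.254.128.0
Yes, same subnet (213.254.128.0)


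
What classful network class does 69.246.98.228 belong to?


First octet: 69
Binary: 01000101
0xxxxxxx -> Class A (1-126)
Class A, default mask 255.0.0.0 (/8)


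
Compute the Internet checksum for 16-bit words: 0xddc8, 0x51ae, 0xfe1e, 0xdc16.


Sum all words (with carry folding):
+ 0xddc8 = 0xddc8
+ 0x51ae = 0x2f77
+ 0xfe1e = 0x2d96
+ 0xdc16 = 0x09ad
One's complement: ~0x09ad
Checksum = 0xf652


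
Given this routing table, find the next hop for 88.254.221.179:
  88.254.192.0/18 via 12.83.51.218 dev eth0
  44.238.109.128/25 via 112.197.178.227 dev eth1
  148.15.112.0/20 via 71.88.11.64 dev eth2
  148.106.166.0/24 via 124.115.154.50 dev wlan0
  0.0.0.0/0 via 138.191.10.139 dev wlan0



Longest prefix match for 88.254.221.179:
  /18 88.254.192.0: MATCH
  /25 44.238.109.128: no
  /20 148.15.112.0: no
  /24 148.106.166.0: no
  /0 0.0.0.0: MATCH
Selected: next-hop 12.83.51.218 via eth0 (matched /18)


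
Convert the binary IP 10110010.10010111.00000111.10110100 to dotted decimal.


10110010 = 178
10010111 = 151
00000111 = 7
10110100 = 180
IP: 178.151.7.180


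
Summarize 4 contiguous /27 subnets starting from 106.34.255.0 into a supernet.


Original prefix: /27
Number of subnets: 4 = 2^2
New prefix = 27 - 2 = 25
Supernet: 106.34.255.0/25


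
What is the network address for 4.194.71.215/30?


IP:   00000100.11000010.01000111.11010111
Mask: 11111111.11111111.11111111.11111100
AND operation:
Net:  00000100.11000010.01000111.11010100
Network: 4.194.71.212/30


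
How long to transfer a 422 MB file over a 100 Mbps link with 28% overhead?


Effective throughput = 100 * (1 - 28/100) = 72 Mbps
File size in Mb = 422 * 8 = 3376 Mb
Time = 3376 / 72
Time = 46.8889 seconds


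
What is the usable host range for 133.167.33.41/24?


Network: 133.167.33.0
Broadcast: 133.167.33.255
First usable = network + 1
Last usable = broadcast - 1
Range: 133.167.33.1 to 133.167.33.254


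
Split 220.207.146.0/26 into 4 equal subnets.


New prefix = 26 + 2 = 28
Each subnet has 16 addresses
  220.207.146.0/28
  220.207.146.16/28
  220.207.146.32/28
  220.207.146.48/28
Subnets: 220.207.146.0/28, 220.207.146.16/28, 220.207.146.32/28, 220.207.146.48/28


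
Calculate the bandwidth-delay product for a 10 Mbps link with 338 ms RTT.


BDP = bandwidth * RTT
= 10 Mbps * 338 ms
= 10 * 1e6 * 338 / 1000 bits
= 3380000 bits
= 422500 bytes
= 412.5977 KB
BDP = 3380000 bits (422500 bytes)


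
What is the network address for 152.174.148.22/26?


IP:   10011000.10101110.10010100.00010110
Mask: 11111111.11111111.11111111.11000000
AND operation:
Net:  10011000.10101110.10010100.00000000
Network: 152.174.148.0/26


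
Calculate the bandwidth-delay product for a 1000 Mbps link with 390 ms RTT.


BDP = bandwidth * RTT
= 1000 Mbps * 390 ms
= 1000 * 1e6 * 390 / 1000 bits
= 390000000 bits
= 48750000 bytes
= 47607.4219 KB
BDP = 390000000 bits (48750000 bytes)


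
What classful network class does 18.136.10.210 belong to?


First octet: 18
Binary: 00010010
0xxxxxxx -> Class A (1-126)
Class A, default mask 255.0.0.0 (/8)


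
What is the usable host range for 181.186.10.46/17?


Network: 181.186.0.0
Broadcast: 181.186.127.255
First usable = network + 1
Last usable = broadcast - 1
Range: 181.186.0.1 to 181.186.127.254


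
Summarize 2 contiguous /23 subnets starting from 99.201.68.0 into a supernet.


Original prefix: /23
Number of subnets: 2 = 2^1
New prefix = 23 - 1 = 22
Supernet: 99.201.68.0/22


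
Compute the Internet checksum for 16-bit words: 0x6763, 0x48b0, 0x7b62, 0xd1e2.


Sum all words (with carry folding):
+ 0x6763 = 0x6763
+ 0x48b0 = 0xb013
+ 0x7b62 = 0x2b76
+ 0xd1e2 = 0xfd58
One's complement: ~0xfd58
Checksum = 0x02a7
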